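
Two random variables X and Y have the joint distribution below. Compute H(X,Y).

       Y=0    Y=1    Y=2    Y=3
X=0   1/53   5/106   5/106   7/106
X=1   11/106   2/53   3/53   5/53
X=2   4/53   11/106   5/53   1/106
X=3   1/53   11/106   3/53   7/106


H(X,Y) = -Σ p(x,y) log₂ p(x,y)
  p(0,0)=1/53: -0.0189 × log₂(0.0189) = 0.1081
  p(0,1)=5/106: -0.0472 × log₂(0.0472) = 0.2078
  p(0,2)=5/106: -0.0472 × log₂(0.0472) = 0.2078
  p(0,3)=7/106: -0.0660 × log₂(0.0660) = 0.2589
  p(1,0)=11/106: -0.1038 × log₂(0.1038) = 0.3392
  p(1,1)=2/53: -0.0377 × log₂(0.0377) = 0.1784
  p(1,2)=3/53: -0.0566 × log₂(0.0566) = 0.2345
  p(1,3)=5/53: -0.0943 × log₂(0.0943) = 0.3213
  p(2,0)=4/53: -0.0755 × log₂(0.0755) = 0.2814
  p(2,1)=11/106: -0.1038 × log₂(0.1038) = 0.3392
  p(2,2)=5/53: -0.0943 × log₂(0.0943) = 0.3213
  p(2,3)=1/106: -0.0094 × log₂(0.0094) = 0.0635
  p(3,0)=1/53: -0.0189 × log₂(0.0189) = 0.1081
  p(3,1)=11/106: -0.1038 × log₂(0.1038) = 0.3392
  p(3,2)=3/53: -0.0566 × log₂(0.0566) = 0.2345
  p(3,3)=7/106: -0.0660 × log₂(0.0660) = 0.2589
H(X,Y) = 3.8021 bits


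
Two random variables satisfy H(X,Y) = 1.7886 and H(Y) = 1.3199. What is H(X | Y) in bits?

Chain rule: H(X,Y) = H(X|Y) + H(Y)
H(X|Y) = H(X,Y) - H(Y) = 1.7886 - 1.3199 = 0.4687 bits


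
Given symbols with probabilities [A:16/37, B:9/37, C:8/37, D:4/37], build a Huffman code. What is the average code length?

Huffman tree construction:
Combine smallest probabilities repeatedly
Resulting codes:
  A: 0 (length 1)
  B: 10 (length 2)
  C: 111 (length 3)
  D: 110 (length 3)
Average length = Σ p(s) × length(s) = 1.8919 bits


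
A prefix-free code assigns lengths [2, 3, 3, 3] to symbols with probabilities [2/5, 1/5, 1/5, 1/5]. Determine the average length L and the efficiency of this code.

Average length L = Σ p_i × l_i = 2.6000 bits
Entropy H = 1.9219 bits
Efficiency η = H/L × 100% = 73.92%


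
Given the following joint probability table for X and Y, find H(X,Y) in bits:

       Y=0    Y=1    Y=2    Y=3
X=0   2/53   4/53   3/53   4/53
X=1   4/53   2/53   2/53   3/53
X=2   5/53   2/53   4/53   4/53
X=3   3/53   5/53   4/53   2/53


H(X,Y) = -Σ p(x,y) log₂ p(x,y)
  p(0,0)=2/53: -0.0377 × log₂(0.0377) = 0.1784
  p(0,1)=4/53: -0.0755 × log₂(0.0755) = 0.2814
  p(0,2)=3/53: -0.0566 × log₂(0.0566) = 0.2345
  p(0,3)=4/53: -0.0755 × log₂(0.0755) = 0.2814
  p(1,0)=4/53: -0.0755 × log₂(0.0755) = 0.2814
  p(1,1)=2/53: -0.0377 × log₂(0.0377) = 0.1784
  p(1,2)=2/53: -0.0377 × log₂(0.0377) = 0.1784
  p(1,3)=3/53: -0.0566 × log₂(0.0566) = 0.2345
  p(2,0)=5/53: -0.0943 × log₂(0.0943) = 0.3213
  p(2,1)=2/53: -0.0377 × log₂(0.0377) = 0.1784
  p(2,2)=4/53: -0.0755 × log₂(0.0755) = 0.2814
  p(2,3)=4/53: -0.0755 × log₂(0.0755) = 0.2814
  p(3,0)=3/53: -0.0566 × log₂(0.0566) = 0.2345
  p(3,1)=5/53: -0.0943 × log₂(0.0943) = 0.3213
  p(3,2)=4/53: -0.0755 × log₂(0.0755) = 0.2814
  p(3,3)=2/53: -0.0377 × log₂(0.0377) = 0.1784
H(X,Y) = 3.9263 bits


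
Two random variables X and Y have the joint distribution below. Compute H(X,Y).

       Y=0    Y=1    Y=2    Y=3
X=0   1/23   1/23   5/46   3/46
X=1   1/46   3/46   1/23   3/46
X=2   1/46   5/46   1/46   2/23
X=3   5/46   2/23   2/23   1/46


H(X,Y) = -Σ p(x,y) log₂ p(x,y)
  p(0,0)=1/23: -0.0435 × log₂(0.0435) = 0.1967
  p(0,1)=1/23: -0.0435 × log₂(0.0435) = 0.1967
  p(0,2)=5/46: -0.1087 × log₂(0.1087) = 0.3480
  p(0,3)=3/46: -0.0652 × log₂(0.0652) = 0.2569
  p(1,0)=1/46: -0.0217 × log₂(0.0217) = 0.1201
  p(1,1)=3/46: -0.0652 × log₂(0.0652) = 0.2569
  p(1,2)=1/23: -0.0435 × log₂(0.0435) = 0.1967
  p(1,3)=3/46: -0.0652 × log₂(0.0652) = 0.2569
  p(2,0)=1/46: -0.0217 × log₂(0.0217) = 0.1201
  p(2,1)=5/46: -0.1087 × log₂(0.1087) = 0.3480
  p(2,2)=1/46: -0.0217 × log₂(0.0217) = 0.1201
  p(2,3)=2/23: -0.0870 × log₂(0.0870) = 0.3064
  p(3,0)=5/46: -0.1087 × log₂(0.1087) = 0.3480
  p(3,1)=2/23: -0.0870 × log₂(0.0870) = 0.3064
  p(3,2)=2/23: -0.0870 × log₂(0.0870) = 0.3064
  p(3,3)=1/46: -0.0217 × log₂(0.0217) = 0.1201
H(X,Y) = 3.8041 bits


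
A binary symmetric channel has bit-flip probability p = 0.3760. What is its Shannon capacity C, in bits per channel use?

For BSC with error probability p:
C = 1 - H(p) where H(p) is binary entropy
H(0.3760) = -0.3760 × log₂(0.3760) - 0.6240 × log₂(0.6240)
H(p) = 0.9552
C = 1 - 0.9552 = 0.0448 bits/use


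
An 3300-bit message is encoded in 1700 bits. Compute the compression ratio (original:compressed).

Compression ratio = Original / Compressed
= 3300 / 1700 = 1.94:1


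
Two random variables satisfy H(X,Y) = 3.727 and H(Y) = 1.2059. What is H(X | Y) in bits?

Chain rule: H(X,Y) = H(X|Y) + H(Y)
H(X|Y) = H(X,Y) - H(Y) = 3.727 - 1.2059 = 2.5211 bits


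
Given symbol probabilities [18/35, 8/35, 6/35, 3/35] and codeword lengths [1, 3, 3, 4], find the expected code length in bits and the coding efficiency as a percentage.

Average length L = Σ p_i × l_i = 2.0571 bits
Entropy H = 1.7200 bits
Efficiency η = H/L × 100% = 83.61%


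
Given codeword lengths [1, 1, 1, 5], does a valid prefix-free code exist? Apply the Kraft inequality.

Kraft inequality: Σ 2^(-l_i) ≤ 1 for prefix-free code
Calculating: 2^(-1) + 2^(-1) + 2^(-1) + 2^(-5)
= 0.5 + 0.5 + 0.5 + 0.03125
= 1.5312
Since 1.5312 > 1, prefix-free code does not exist


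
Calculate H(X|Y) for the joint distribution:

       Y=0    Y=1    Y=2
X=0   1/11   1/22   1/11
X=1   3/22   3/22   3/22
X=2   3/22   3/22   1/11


H(X|Y) = Σ_y p(y) H(X|Y=y)
  p(Y=0) = 4/11, H(X|Y=0) = 1.5613
  p(Y=1) = 7/22, H(X|Y=1) = 1.4488
  p(Y=2) = 7/22, H(X|Y=2) = 1.5567
H(X|Y) = 0.3636×1.5613 + 0.3182×1.4488 + 0.3182×1.5567 = 1.5240 bits


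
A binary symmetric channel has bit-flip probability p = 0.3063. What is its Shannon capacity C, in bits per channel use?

For BSC with error probability p:
C = 1 - H(p) where H(p) is binary entropy
H(0.3063) = -0.3063 × log₂(0.3063) - 0.6937 × log₂(0.6937)
H(p) = 0.8889
C = 1 - 0.8889 = 0.1111 bits/use


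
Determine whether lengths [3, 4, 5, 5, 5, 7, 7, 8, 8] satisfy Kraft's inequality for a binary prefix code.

Kraft inequality: Σ 2^(-l_i) ≤ 1 for prefix-free code
Calculating: 2^(-3) + 2^(-4) + 2^(-5) + 2^(-5) + 2^(-5) + 2^(-7) + 2^(-7) + 2^(-8) + 2^(-8)
= 0.125 + 0.0625 + 0.03125 + 0.03125 + 0.03125 + 0.0078125 + 0.0078125 + 0.00390625 + 0.00390625
= 0.3047
Since 0.3047 ≤ 1, prefix-free code exists


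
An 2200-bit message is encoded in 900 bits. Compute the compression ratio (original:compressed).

Compression ratio = Original / Compressed
= 2200 / 900 = 2.44:1


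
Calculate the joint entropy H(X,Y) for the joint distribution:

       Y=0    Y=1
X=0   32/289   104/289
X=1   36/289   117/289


H(X,Y) = -Σ p(x,y) log₂ p(x,y)
  p(0,0)=32/289: -0.1107 × log₂(0.1107) = 0.3515
  p(0,1)=104/289: -0.3599 × log₂(0.3599) = 0.5306
  p(1,0)=36/289: -0.1246 × log₂(0.1246) = 0.3743
  p(1,1)=117/289: -0.4048 × log₂(0.4048) = 0.5281
H(X,Y) = 1.7846 bits


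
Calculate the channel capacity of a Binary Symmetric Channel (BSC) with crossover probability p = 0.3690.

For BSC with error probability p:
C = 1 - H(p) where H(p) is binary entropy
H(0.3690) = -0.3690 × log₂(0.3690) - 0.6310 × log₂(0.6310)
H(p) = 0.9499
C = 1 - 0.9499 = 0.0501 bits/use


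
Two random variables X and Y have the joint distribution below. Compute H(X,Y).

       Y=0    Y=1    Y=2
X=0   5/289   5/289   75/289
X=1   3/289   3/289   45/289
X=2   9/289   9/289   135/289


H(X,Y) = -Σ p(x,y) log₂ p(x,y)
  p(0,0)=5/289: -0.0173 × log₂(0.0173) = 0.1013
  p(0,1)=5/289: -0.0173 × log₂(0.0173) = 0.1013
  p(0,2)=75/289: -0.2595 × log₂(0.2595) = 0.5050
  p(1,0)=3/289: -0.0104 × log₂(0.0104) = 0.0684
  p(1,1)=3/289: -0.0104 × log₂(0.0104) = 0.0684
  p(1,2)=45/289: -0.1557 × log₂(0.1557) = 0.4178
  p(2,0)=9/289: -0.0311 × log₂(0.0311) = 0.1559
  p(2,1)=9/289: -0.0311 × log₂(0.0311) = 0.1559
  p(2,2)=135/289: -0.4671 × log₂(0.4671) = 0.5130
H(X,Y) = 2.0869 bits


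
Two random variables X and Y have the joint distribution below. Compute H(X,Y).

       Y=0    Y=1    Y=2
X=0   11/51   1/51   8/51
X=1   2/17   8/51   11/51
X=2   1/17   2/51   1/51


H(X,Y) = -Σ p(x,y) log₂ p(x,y)
  p(0,0)=11/51: -0.2157 × log₂(0.2157) = 0.4773
  p(0,1)=1/51: -0.0196 × log₂(0.0196) = 0.1112
  p(0,2)=8/51: -0.1569 × log₂(0.1569) = 0.4192
  p(1,0)=2/17: -0.1176 × log₂(0.1176) = 0.3632
  p(1,1)=8/51: -0.1569 × log₂(0.1569) = 0.4192
  p(1,2)=11/51: -0.2157 × log₂(0.2157) = 0.4773
  p(2,0)=1/17: -0.0588 × log₂(0.0588) = 0.2404
  p(2,1)=2/51: -0.0392 × log₂(0.0392) = 0.1832
  p(2,2)=1/51: -0.0196 × log₂(0.0196) = 0.1112
H(X,Y) = 2.8024 bits


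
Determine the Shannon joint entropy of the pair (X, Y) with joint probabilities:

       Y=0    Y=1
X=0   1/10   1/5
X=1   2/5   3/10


H(X,Y) = -Σ p(x,y) log₂ p(x,y)
  p(0,0)=1/10: -0.1000 × log₂(0.1000) = 0.3322
  p(0,1)=1/5: -0.2000 × log₂(0.2000) = 0.4644
  p(1,0)=2/5: -0.4000 × log₂(0.4000) = 0.5288
  p(1,1)=3/10: -0.3000 × log₂(0.3000) = 0.5211
H(X,Y) = 1.8464 bits


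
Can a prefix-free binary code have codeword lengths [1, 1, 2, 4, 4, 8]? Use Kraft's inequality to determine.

Kraft inequality: Σ 2^(-l_i) ≤ 1 for prefix-free code
Calculating: 2^(-1) + 2^(-1) + 2^(-2) + 2^(-4) + 2^(-4) + 2^(-8)
= 0.5 + 0.5 + 0.25 + 0.0625 + 0.0625 + 0.00390625
= 1.3789
Since 1.3789 > 1, prefix-free code does not exist


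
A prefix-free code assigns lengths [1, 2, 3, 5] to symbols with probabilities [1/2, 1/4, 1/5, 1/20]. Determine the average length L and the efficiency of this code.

Average length L = Σ p_i × l_i = 1.8500 bits
Entropy H = 1.6805 bits
Efficiency η = H/L × 100% = 90.84%


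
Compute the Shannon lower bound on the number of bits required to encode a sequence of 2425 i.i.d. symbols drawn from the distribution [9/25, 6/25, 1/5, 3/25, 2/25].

Entropy H = 2.1477 bits/symbol
Minimum bits = H × n = 2.1477 × 2425
= 5208.20 bits


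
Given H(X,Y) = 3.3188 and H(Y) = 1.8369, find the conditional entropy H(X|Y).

Chain rule: H(X,Y) = H(X|Y) + H(Y)
H(X|Y) = H(X,Y) - H(Y) = 3.3188 - 1.8369 = 1.4819 bits


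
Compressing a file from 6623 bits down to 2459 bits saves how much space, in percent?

Space savings = (1 - Compressed/Original) × 100%
= (1 - 2459/6623) × 100%
= 62.87%


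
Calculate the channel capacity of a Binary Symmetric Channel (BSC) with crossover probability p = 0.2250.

For BSC with error probability p:
C = 1 - H(p) where H(p) is binary entropy
H(0.2250) = -0.2250 × log₂(0.2250) - 0.7750 × log₂(0.7750)
H(p) = 0.7692
C = 1 - 0.7692 = 0.2308 bits/use


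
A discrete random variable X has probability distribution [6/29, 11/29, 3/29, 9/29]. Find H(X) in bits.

H(X) = -Σ p(x) log₂ p(x)
  -6/29 × log₂(6/29) = 0.4703
  -11/29 × log₂(11/29) = 0.5305
  -3/29 × log₂(3/29) = 0.3386
  -9/29 × log₂(9/29) = 0.5239
H(X) = 1.8632 bits


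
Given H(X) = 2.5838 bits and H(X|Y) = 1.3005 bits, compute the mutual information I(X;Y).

I(X;Y) = H(X) - H(X|Y)
I(X;Y) = 2.5838 - 1.3005 = 1.2833 bits


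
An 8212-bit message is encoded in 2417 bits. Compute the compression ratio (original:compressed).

Compression ratio = Original / Compressed
= 8212 / 2417 = 3.40:1


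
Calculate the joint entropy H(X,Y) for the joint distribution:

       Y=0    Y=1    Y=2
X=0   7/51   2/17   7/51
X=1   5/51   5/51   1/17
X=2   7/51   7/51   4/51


H(X,Y) = -Σ p(x,y) log₂ p(x,y)
  p(0,0)=7/51: -0.1373 × log₂(0.1373) = 0.3932
  p(0,1)=2/17: -0.1176 × log₂(0.1176) = 0.3632
  p(0,2)=7/51: -0.1373 × log₂(0.1373) = 0.3932
  p(1,0)=5/51: -0.0980 × log₂(0.0980) = 0.3285
  p(1,1)=5/51: -0.0980 × log₂(0.0980) = 0.3285
  p(1,2)=1/17: -0.0588 × log₂(0.0588) = 0.2404
  p(2,0)=7/51: -0.1373 × log₂(0.1373) = 0.3932
  p(2,1)=7/51: -0.1373 × log₂(0.1373) = 0.3932
  p(2,2)=4/51: -0.0784 × log₂(0.0784) = 0.2880
H(X,Y) = 3.1216 bits


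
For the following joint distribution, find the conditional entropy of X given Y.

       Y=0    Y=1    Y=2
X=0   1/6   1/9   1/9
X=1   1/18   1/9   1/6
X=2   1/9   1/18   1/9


H(X|Y) = Σ_y p(y) H(X|Y=y)
  p(Y=0) = 1/3, H(X|Y=0) = 1.4591
  p(Y=1) = 5/18, H(X|Y=1) = 1.5219
  p(Y=2) = 7/18, H(X|Y=2) = 1.5567
H(X|Y) = 0.3333×1.4591 + 0.2778×1.5219 + 0.3889×1.5567 = 1.5145 bits


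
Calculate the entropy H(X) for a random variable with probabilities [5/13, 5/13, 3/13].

H(X) = -Σ p(x) log₂ p(x)
  -5/13 × log₂(5/13) = 0.5302
  -5/13 × log₂(5/13) = 0.5302
  -3/13 × log₂(3/13) = 0.4882
H(X) = 1.5486 bits


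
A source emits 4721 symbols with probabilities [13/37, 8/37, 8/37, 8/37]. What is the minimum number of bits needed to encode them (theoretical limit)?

Entropy H = 1.9634 bits/symbol
Minimum bits = H × n = 1.9634 × 4721
= 9268.99 bits


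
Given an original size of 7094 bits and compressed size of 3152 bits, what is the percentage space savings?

Space savings = (1 - Compressed/Original) × 100%
= (1 - 3152/7094) × 100%
= 55.57%


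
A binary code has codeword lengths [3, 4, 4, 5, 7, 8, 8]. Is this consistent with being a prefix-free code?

Kraft inequality: Σ 2^(-l_i) ≤ 1 for prefix-free code
Calculating: 2^(-3) + 2^(-4) + 2^(-4) + 2^(-5) + 2^(-7) + 2^(-8) + 2^(-8)
= 0.125 + 0.0625 + 0.0625 + 0.03125 + 0.0078125 + 0.00390625 + 0.00390625
= 0.2969
Since 0.2969 ≤ 1, prefix-free code exists


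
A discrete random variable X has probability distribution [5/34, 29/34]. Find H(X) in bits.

H(X) = -Σ p(x) log₂ p(x)
  -5/34 × log₂(5/34) = 0.4067
  -29/34 × log₂(29/34) = 0.1957
H(X) = 0.6024 bits


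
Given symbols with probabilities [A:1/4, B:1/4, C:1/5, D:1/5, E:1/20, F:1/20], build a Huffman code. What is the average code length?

Huffman tree construction:
Combine smallest probabilities repeatedly
Resulting codes:
  A: 01 (length 2)
  B: 10 (length 2)
  C: 111 (length 3)
  D: 00 (length 2)
  E: 1100 (length 4)
  F: 1101 (length 4)
Average length = Σ p(s) × length(s) = 2.4000 bits


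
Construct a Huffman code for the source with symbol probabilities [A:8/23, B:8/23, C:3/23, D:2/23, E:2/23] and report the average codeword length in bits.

Huffman tree construction:
Combine smallest probabilities repeatedly
Resulting codes:
  A: 11 (length 2)
  B: 0 (length 1)
  C: 100 (length 3)
  D: 1010 (length 4)
  E: 1011 (length 4)
Average length = Σ p(s) × length(s) = 2.1304 bits


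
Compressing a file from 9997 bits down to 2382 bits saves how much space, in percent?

Space savings = (1 - Compressed/Original) × 100%
= (1 - 2382/9997) × 100%
= 76.17%


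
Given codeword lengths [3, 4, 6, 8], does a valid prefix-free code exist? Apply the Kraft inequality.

Kraft inequality: Σ 2^(-l_i) ≤ 1 for prefix-free code
Calculating: 2^(-3) + 2^(-4) + 2^(-6) + 2^(-8)
= 0.125 + 0.0625 + 0.015625 + 0.00390625
= 0.2070
Since 0.2070 ≤ 1, prefix-free code exists


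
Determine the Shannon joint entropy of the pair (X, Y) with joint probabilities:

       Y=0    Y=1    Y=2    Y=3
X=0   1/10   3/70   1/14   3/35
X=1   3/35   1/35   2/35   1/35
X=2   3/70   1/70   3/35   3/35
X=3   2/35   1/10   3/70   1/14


H(X,Y) = -Σ p(x,y) log₂ p(x,y)
  p(0,0)=1/10: -0.1000 × log₂(0.1000) = 0.3322
  p(0,1)=3/70: -0.0429 × log₂(0.0429) = 0.1948
  p(0,2)=1/14: -0.0714 × log₂(0.0714) = 0.2720
  p(0,3)=3/35: -0.0857 × log₂(0.0857) = 0.3038
  p(1,0)=3/35: -0.0857 × log₂(0.0857) = 0.3038
  p(1,1)=1/35: -0.0286 × log₂(0.0286) = 0.1466
  p(1,2)=2/35: -0.0571 × log₂(0.0571) = 0.2360
  p(1,3)=1/35: -0.0286 × log₂(0.0286) = 0.1466
  p(2,0)=3/70: -0.0429 × log₂(0.0429) = 0.1948
  p(2,1)=1/70: -0.0143 × log₂(0.0143) = 0.0876
  p(2,2)=3/35: -0.0857 × log₂(0.0857) = 0.3038
  p(2,3)=3/35: -0.0857 × log₂(0.0857) = 0.3038
  p(3,0)=2/35: -0.0571 × log₂(0.0571) = 0.2360
  p(3,1)=1/10: -0.1000 × log₂(0.1000) = 0.3322
  p(3,2)=3/70: -0.0429 × log₂(0.0429) = 0.1948
  p(3,3)=1/14: -0.0714 × log₂(0.0714) = 0.2720
H(X,Y) = 3.8603 bits


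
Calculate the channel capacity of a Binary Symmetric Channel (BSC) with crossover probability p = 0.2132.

For BSC with error probability p:
C = 1 - H(p) where H(p) is binary entropy
H(0.2132) = -0.2132 × log₂(0.2132) - 0.7868 × log₂(0.7868)
H(p) = 0.7476
C = 1 - 0.7476 = 0.2524 bits/use


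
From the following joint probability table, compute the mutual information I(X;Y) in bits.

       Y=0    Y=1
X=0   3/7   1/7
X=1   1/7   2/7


H(X) = 0.9852, H(Y) = 0.9852, H(X,Y) = 1.8424
I(X;Y) = H(X) + H(Y) - H(X,Y) = 0.1281 bits


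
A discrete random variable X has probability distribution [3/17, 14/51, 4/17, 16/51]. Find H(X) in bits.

H(X) = -Σ p(x) log₂ p(x)
  -3/17 × log₂(3/17) = 0.4416
  -14/51 × log₂(14/51) = 0.5120
  -4/17 × log₂(4/17) = 0.4912
  -16/51 × log₂(16/51) = 0.5247
H(X) = 1.9694 bits


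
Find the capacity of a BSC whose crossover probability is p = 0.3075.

For BSC with error probability p:
C = 1 - H(p) where H(p) is binary entropy
H(0.3075) = -0.3075 × log₂(0.3075) - 0.6925 × log₂(0.6925)
H(p) = 0.8903
C = 1 - 0.8903 = 0.1097 bits/use


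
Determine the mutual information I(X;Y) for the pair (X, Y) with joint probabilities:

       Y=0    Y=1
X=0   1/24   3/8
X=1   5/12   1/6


H(X) = 0.9799, H(Y) = 0.9950, H(X,Y) = 1.6788
I(X;Y) = H(X) + H(Y) - H(X,Y) = 0.2961 bits


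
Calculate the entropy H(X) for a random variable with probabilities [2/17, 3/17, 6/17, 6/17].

H(X) = -Σ p(x) log₂ p(x)
  -2/17 × log₂(2/17) = 0.3632
  -3/17 × log₂(3/17) = 0.4416
  -6/17 × log₂(6/17) = 0.5303
  -6/17 × log₂(6/17) = 0.5303
H(X) = 1.8654 bits


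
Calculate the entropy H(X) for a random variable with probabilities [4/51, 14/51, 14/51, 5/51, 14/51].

H(X) = -Σ p(x) log₂ p(x)
  -4/51 × log₂(4/51) = 0.2880
  -14/51 × log₂(14/51) = 0.5120
  -14/51 × log₂(14/51) = 0.5120
  -5/51 × log₂(5/51) = 0.3285
  -14/51 × log₂(14/51) = 0.5120
H(X) = 2.1525 bits


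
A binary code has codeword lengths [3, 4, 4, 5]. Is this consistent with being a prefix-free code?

Kraft inequality: Σ 2^(-l_i) ≤ 1 for prefix-free code
Calculating: 2^(-3) + 2^(-4) + 2^(-4) + 2^(-5)
= 0.125 + 0.0625 + 0.0625 + 0.03125
= 0.2812
Since 0.2812 ≤ 1, prefix-free code exists


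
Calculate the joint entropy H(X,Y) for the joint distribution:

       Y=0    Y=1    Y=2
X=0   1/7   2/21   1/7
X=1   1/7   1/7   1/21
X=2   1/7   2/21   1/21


H(X,Y) = -Σ p(x,y) log₂ p(x,y)
  p(0,0)=1/7: -0.1429 × log₂(0.1429) = 0.4011
  p(0,1)=2/21: -0.0952 × log₂(0.0952) = 0.3231
  p(0,2)=1/7: -0.1429 × log₂(0.1429) = 0.4011
  p(1,0)=1/7: -0.1429 × log₂(0.1429) = 0.4011
  p(1,1)=1/7: -0.1429 × log₂(0.1429) = 0.4011
  p(1,2)=1/21: -0.0476 × log₂(0.0476) = 0.2092
  p(2,0)=1/7: -0.1429 × log₂(0.1429) = 0.4011
  p(2,1)=2/21: -0.0952 × log₂(0.0952) = 0.3231
  p(2,2)=1/21: -0.0476 × log₂(0.0476) = 0.2092
H(X,Y) = 3.0697 bits


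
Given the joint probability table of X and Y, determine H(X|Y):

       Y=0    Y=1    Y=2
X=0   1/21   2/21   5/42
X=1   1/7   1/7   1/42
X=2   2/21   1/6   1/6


H(X|Y) = Σ_y p(y) H(X|Y=y)
  p(Y=0) = 2/7, H(X|Y=0) = 1.4591
  p(Y=1) = 17/42, H(X|Y=1) = 1.5486
  p(Y=2) = 13/42, H(X|Y=2) = 1.2957
H(X|Y) = 0.2857×1.4591 + 0.4048×1.5486 + 0.3095×1.2957 = 1.4448 bits


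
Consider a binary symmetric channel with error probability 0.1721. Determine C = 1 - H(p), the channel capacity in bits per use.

For BSC with error probability p:
C = 1 - H(p) where H(p) is binary entropy
H(0.1721) = -0.1721 × log₂(0.1721) - 0.8279 × log₂(0.8279)
H(p) = 0.6625
C = 1 - 0.6625 = 0.3375 bits/use


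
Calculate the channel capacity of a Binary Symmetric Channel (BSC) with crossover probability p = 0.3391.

For BSC with error probability p:
C = 1 - H(p) where H(p) is binary entropy
H(0.3391) = -0.3391 × log₂(0.3391) - 0.6609 × log₂(0.6609)
H(p) = 0.9240
C = 1 - 0.9240 = 0.0760 bits/use


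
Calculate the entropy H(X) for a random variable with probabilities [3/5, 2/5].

H(X) = -Σ p(x) log₂ p(x)
  -3/5 × log₂(3/5) = 0.4422
  -2/5 × log₂(2/5) = 0.5288
H(X) = 0.9710 bits


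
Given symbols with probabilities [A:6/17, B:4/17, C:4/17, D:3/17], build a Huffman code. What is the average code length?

Huffman tree construction:
Combine smallest probabilities repeatedly
Resulting codes:
  A: 11 (length 2)
  B: 01 (length 2)
  C: 10 (length 2)
  D: 00 (length 2)
Average length = Σ p(s) × length(s) = 2.0000 bits


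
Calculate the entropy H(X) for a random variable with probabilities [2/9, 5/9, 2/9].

H(X) = -Σ p(x) log₂ p(x)
  -2/9 × log₂(2/9) = 0.4822
  -5/9 × log₂(5/9) = 0.4711
  -2/9 × log₂(2/9) = 0.4822
H(X) = 1.4355 bits


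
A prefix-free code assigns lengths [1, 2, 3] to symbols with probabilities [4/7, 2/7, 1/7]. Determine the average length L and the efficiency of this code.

Average length L = Σ p_i × l_i = 1.5714 bits
Entropy H = 1.3788 bits
Efficiency η = H/L × 100% = 87.74%


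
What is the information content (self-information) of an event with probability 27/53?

Information content I(x) = -log₂(p(x))
I = -log₂(27/53) = -log₂(0.5094)
I = 0.9730 bits


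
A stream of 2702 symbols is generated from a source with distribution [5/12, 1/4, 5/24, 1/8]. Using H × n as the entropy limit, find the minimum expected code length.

Entropy H = 1.8727 bits/symbol
Minimum bits = H × n = 1.8727 × 2702
= 5060.12 bits


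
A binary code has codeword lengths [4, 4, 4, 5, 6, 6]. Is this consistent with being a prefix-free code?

Kraft inequality: Σ 2^(-l_i) ≤ 1 for prefix-free code
Calculating: 2^(-4) + 2^(-4) + 2^(-4) + 2^(-5) + 2^(-6) + 2^(-6)
= 0.0625 + 0.0625 + 0.0625 + 0.03125 + 0.015625 + 0.015625
= 0.2500
Since 0.2500 ≤ 1, prefix-free code exists


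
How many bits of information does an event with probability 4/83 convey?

Information content I(x) = -log₂(p(x))
I = -log₂(4/83) = -log₂(0.0482)
I = 4.3750 bits


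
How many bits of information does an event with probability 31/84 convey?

Information content I(x) = -log₂(p(x))
I = -log₂(31/84) = -log₂(0.3690)
I = 1.4381 bits


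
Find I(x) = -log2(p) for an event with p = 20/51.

Information content I(x) = -log₂(p(x))
I = -log₂(20/51) = -log₂(0.3922)
I = 1.3505 bits


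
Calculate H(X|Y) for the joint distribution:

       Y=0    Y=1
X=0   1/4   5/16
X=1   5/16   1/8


H(X|Y) = Σ_y p(y) H(X|Y=y)
  p(Y=0) = 9/16, H(X|Y=0) = 0.9911
  p(Y=1) = 7/16, H(X|Y=1) = 0.8631
H(X|Y) = 0.5625×0.9911 + 0.4375×0.8631 = 0.9351 bits


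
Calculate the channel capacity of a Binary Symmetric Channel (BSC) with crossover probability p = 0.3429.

For BSC with error probability p:
C = 1 - H(p) where H(p) is binary entropy
H(0.3429) = -0.3429 × log₂(0.3429) - 0.6571 × log₂(0.6571)
H(p) = 0.9276
C = 1 - 0.9276 = 0.0724 bits/use


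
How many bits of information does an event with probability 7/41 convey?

Information content I(x) = -log₂(p(x))
I = -log₂(7/41) = -log₂(0.1707)
I = 2.5502 bits


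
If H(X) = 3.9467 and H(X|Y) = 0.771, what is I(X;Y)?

I(X;Y) = H(X) - H(X|Y)
I(X;Y) = 3.9467 - 0.771 = 3.1757 bits


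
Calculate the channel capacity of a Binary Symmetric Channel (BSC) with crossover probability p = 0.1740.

For BSC with error probability p:
C = 1 - H(p) where H(p) is binary entropy
H(0.1740) = -0.1740 × log₂(0.1740) - 0.8260 × log₂(0.8260)
H(p) = 0.6668
C = 1 - 0.6668 = 0.3332 bits/use


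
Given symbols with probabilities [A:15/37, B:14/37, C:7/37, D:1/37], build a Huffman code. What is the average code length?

Huffman tree construction:
Combine smallest probabilities repeatedly
Resulting codes:
  A: 0 (length 1)
  B: 11 (length 2)
  C: 101 (length 3)
  D: 100 (length 3)
Average length = Σ p(s) × length(s) = 1.8108 bits


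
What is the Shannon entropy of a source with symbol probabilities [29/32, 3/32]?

H(X) = -Σ p(x) log₂ p(x)
  -29/32 × log₂(29/32) = 0.1287
  -3/32 × log₂(3/32) = 0.3202
H(X) = 0.4489 bits


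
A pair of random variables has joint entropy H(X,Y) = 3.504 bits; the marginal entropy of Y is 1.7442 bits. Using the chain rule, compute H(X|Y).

Chain rule: H(X,Y) = H(X|Y) + H(Y)
H(X|Y) = H(X,Y) - H(Y) = 3.504 - 1.7442 = 1.7598 bits


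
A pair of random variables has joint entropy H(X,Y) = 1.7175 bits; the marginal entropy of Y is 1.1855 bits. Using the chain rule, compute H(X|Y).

Chain rule: H(X,Y) = H(X|Y) + H(Y)
H(X|Y) = H(X,Y) - H(Y) = 1.7175 - 1.1855 = 0.532 bits


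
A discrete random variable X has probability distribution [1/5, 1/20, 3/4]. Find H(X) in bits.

H(X) = -Σ p(x) log₂ p(x)
  -1/5 × log₂(1/5) = 0.4644
  -1/20 × log₂(1/20) = 0.2161
  -3/4 × log₂(3/4) = 0.3113
H(X) = 0.9918 bits


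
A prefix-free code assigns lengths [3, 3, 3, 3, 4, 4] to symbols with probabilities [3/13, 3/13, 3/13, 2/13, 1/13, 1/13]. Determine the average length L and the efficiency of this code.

Average length L = Σ p_i × l_i = 3.1538 bits
Entropy H = 2.4493 bits
Efficiency η = H/L × 100% = 77.66%


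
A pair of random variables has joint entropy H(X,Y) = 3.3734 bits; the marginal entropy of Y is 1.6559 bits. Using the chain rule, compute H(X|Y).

Chain rule: H(X,Y) = H(X|Y) + H(Y)
H(X|Y) = H(X,Y) - H(Y) = 3.3734 - 1.6559 = 1.7175 bits


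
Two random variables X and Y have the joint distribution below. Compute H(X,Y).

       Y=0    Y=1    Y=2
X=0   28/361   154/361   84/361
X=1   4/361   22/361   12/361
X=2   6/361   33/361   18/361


H(X,Y) = -Σ p(x,y) log₂ p(x,y)
  p(0,0)=28/361: -0.0776 × log₂(0.0776) = 0.2861
  p(0,1)=154/361: -0.4266 × log₂(0.4266) = 0.5243
  p(0,2)=84/361: -0.2327 × log₂(0.2327) = 0.4895
  p(1,0)=4/361: -0.0111 × log₂(0.0111) = 0.0720
  p(1,1)=22/361: -0.0609 × log₂(0.0609) = 0.2460
  p(1,2)=12/361: -0.0332 × log₂(0.0332) = 0.1632
  p(2,0)=6/361: -0.0166 × log₂(0.0166) = 0.0982
  p(2,1)=33/361: -0.0914 × log₂(0.0914) = 0.3155
  p(2,2)=18/361: -0.0499 × log₂(0.0499) = 0.2157
H(X,Y) = 2.4105 bits


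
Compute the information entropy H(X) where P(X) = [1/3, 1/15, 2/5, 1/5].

H(X) = -Σ p(x) log₂ p(x)
  -1/3 × log₂(1/3) = 0.5283
  -1/15 × log₂(1/15) = 0.2605
  -2/5 × log₂(2/5) = 0.5288
  -1/5 × log₂(1/5) = 0.4644
H(X) = 1.7819 bits


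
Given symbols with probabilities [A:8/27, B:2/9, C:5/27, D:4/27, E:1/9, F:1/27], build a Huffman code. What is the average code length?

Huffman tree construction:
Combine smallest probabilities repeatedly
Resulting codes:
  A: 10 (length 2)
  B: 01 (length 2)
  C: 00 (length 2)
  D: 110 (length 3)
  E: 1111 (length 4)
  F: 1110 (length 4)
Average length = Σ p(s) × length(s) = 2.4444 bits


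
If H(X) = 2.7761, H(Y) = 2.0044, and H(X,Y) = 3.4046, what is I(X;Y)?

I(X;Y) = H(X) + H(Y) - H(X,Y)
I(X;Y) = 2.7761 + 2.0044 - 3.4046 = 1.3759 bits


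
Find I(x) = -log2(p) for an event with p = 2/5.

Information content I(x) = -log₂(p(x))
I = -log₂(2/5) = -log₂(0.4000)
I = 1.3219 bits


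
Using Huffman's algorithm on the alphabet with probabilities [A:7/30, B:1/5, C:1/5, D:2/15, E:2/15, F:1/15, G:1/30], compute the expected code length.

Huffman tree construction:
Combine smallest probabilities repeatedly
Resulting codes:
  A: 01 (length 2)
  B: 111 (length 3)
  C: 00 (length 2)
  D: 101 (length 3)
  E: 110 (length 3)
  F: 1001 (length 4)
  G: 1000 (length 4)
Average length = Σ p(s) × length(s) = 2.6667 bits


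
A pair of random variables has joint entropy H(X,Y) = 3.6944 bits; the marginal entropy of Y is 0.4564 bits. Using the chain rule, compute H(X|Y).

Chain rule: H(X,Y) = H(X|Y) + H(Y)
H(X|Y) = H(X,Y) - H(Y) = 3.6944 - 0.4564 = 3.238 bits


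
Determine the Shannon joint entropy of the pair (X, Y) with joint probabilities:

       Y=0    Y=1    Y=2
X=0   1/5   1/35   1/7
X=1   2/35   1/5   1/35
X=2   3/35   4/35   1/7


H(X,Y) = -Σ p(x,y) log₂ p(x,y)
  p(0,0)=1/5: -0.2000 × log₂(0.2000) = 0.4644
  p(0,1)=1/35: -0.0286 × log₂(0.0286) = 0.1466
  p(0,2)=1/7: -0.1429 × log₂(0.1429) = 0.4011
  p(1,0)=2/35: -0.0571 × log₂(0.0571) = 0.2360
  p(1,1)=1/5: -0.2000 × log₂(0.2000) = 0.4644
  p(1,2)=1/35: -0.0286 × log₂(0.0286) = 0.1466
  p(2,0)=3/35: -0.0857 × log₂(0.0857) = 0.3038
  p(2,1)=4/35: -0.1143 × log₂(0.1143) = 0.3576
  p(2,2)=1/7: -0.1429 × log₂(0.1429) = 0.4011
H(X,Y) = 2.9214 bits


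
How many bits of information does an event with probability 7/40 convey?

Information content I(x) = -log₂(p(x))
I = -log₂(7/40) = -log₂(0.1750)
I = 2.5146 bits


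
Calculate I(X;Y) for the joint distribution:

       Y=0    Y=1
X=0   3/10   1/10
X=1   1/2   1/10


H(X) = 0.9710, H(Y) = 0.7219, H(X,Y) = 1.6855
I(X;Y) = H(X) + H(Y) - H(X,Y) = 0.0074 bits


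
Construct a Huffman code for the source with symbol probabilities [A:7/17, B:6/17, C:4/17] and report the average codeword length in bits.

Huffman tree construction:
Combine smallest probabilities repeatedly
Resulting codes:
  A: 0 (length 1)
  B: 11 (length 2)
  C: 10 (length 2)
Average length = Σ p(s) × length(s) = 1.5882 bits


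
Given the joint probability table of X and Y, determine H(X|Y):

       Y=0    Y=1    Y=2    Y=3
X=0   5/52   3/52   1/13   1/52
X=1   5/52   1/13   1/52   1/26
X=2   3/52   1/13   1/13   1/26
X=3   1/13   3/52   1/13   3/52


H(X|Y) = Σ_y p(y) H(X|Y=y)
  p(Y=0) = 17/52, H(X|Y=0) = 1.9713
  p(Y=1) = 7/26, H(X|Y=1) = 1.9852
  p(Y=2) = 1/4, H(X|Y=2) = 1.8543
  p(Y=3) = 2/13, H(X|Y=3) = 1.9056
H(X|Y) = 0.3269×1.9713 + 0.2692×1.9852 + 0.2500×1.8543 + 0.1538×1.9056 = 1.9357 bits


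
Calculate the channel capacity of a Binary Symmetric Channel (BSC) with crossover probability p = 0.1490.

For BSC with error probability p:
C = 1 - H(p) where H(p) is binary entropy
H(0.1490) = -0.1490 × log₂(0.1490) - 0.8510 × log₂(0.8510)
H(p) = 0.6073
C = 1 - 0.6073 = 0.3927 bits/use


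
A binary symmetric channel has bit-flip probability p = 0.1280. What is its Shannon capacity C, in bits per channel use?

For BSC with error probability p:
C = 1 - H(p) where H(p) is binary entropy
H(0.1280) = -0.1280 × log₂(0.1280) - 0.8720 × log₂(0.8720)
H(p) = 0.5519
C = 1 - 0.5519 = 0.4481 bits/use


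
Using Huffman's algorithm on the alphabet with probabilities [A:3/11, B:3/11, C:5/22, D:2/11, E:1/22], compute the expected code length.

Huffman tree construction:
Combine smallest probabilities repeatedly
Resulting codes:
  A: 10 (length 2)
  B: 11 (length 2)
  C: 00 (length 2)
  D: 011 (length 3)
  E: 010 (length 3)
Average length = Σ p(s) × length(s) = 2.2273 bits


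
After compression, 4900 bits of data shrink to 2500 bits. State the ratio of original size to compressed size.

Compression ratio = Original / Compressed
= 4900 / 2500 = 1.96:1


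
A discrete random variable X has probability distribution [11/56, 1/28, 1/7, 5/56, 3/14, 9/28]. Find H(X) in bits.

H(X) = -Σ p(x) log₂ p(x)
  -11/56 × log₂(11/56) = 0.4612
  -1/28 × log₂(1/28) = 0.1717
  -1/7 × log₂(1/7) = 0.4011
  -5/56 × log₂(5/56) = 0.3112
  -3/14 × log₂(3/14) = 0.4762
  -9/28 × log₂(9/28) = 0.5263
H(X) = 2.3477 bits


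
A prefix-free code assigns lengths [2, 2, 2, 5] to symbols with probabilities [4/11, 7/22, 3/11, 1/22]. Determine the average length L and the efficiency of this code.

Average length L = Σ p_i × l_i = 2.1364 bits
Entropy H = 1.7703 bits
Efficiency η = H/L × 100% = 82.86%


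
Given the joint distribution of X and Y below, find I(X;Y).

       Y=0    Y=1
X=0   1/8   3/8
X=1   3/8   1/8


H(X) = 1.0000, H(Y) = 1.0000, H(X,Y) = 1.8113
I(X;Y) = H(X) + H(Y) - H(X,Y) = 0.1887 bits


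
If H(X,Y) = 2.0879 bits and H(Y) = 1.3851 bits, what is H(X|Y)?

Chain rule: H(X,Y) = H(X|Y) + H(Y)
H(X|Y) = H(X,Y) - H(Y) = 2.0879 - 1.3851 = 0.7028 bits


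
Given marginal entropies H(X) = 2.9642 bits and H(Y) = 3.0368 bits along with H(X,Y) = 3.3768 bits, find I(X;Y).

I(X;Y) = H(X) + H(Y) - H(X,Y)
I(X;Y) = 2.9642 + 3.0368 - 3.3768 = 2.6242 bits


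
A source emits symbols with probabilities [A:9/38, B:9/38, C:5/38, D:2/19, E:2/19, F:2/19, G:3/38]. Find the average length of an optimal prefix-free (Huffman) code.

Huffman tree construction:
Combine smallest probabilities repeatedly
Resulting codes:
  A: 01 (length 2)
  B: 10 (length 2)
  C: 110 (length 3)
  D: 1111 (length 4)
  E: 000 (length 3)
  F: 001 (length 3)
  G: 1110 (length 4)
Average length = Σ p(s) × length(s) = 2.7105 bits


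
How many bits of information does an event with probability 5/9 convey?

Information content I(x) = -log₂(p(x))
I = -log₂(5/9) = -log₂(0.5556)
I = 0.8480 bits


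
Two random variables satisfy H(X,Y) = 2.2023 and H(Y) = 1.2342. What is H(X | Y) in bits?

Chain rule: H(X,Y) = H(X|Y) + H(Y)
H(X|Y) = H(X,Y) - H(Y) = 2.2023 - 1.2342 = 0.9681 bits


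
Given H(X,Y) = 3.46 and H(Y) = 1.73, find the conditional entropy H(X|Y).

Chain rule: H(X,Y) = H(X|Y) + H(Y)
H(X|Y) = H(X,Y) - H(Y) = 3.46 - 1.73 = 1.73 bits


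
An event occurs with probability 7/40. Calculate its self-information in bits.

Information content I(x) = -log₂(p(x))
I = -log₂(7/40) = -log₂(0.1750)
I = 2.5146 bits


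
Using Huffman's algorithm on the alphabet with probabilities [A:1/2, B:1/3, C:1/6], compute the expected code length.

Huffman tree construction:
Combine smallest probabilities repeatedly
Resulting codes:
  A: 0 (length 1)
  B: 11 (length 2)
  C: 10 (length 2)
Average length = Σ p(s) × length(s) = 1.5000 bits


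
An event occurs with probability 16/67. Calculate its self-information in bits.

Information content I(x) = -log₂(p(x))
I = -log₂(16/67) = -log₂(0.2388)
I = 2.0661 bits


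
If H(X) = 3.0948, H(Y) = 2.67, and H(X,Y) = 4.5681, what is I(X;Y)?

I(X;Y) = H(X) + H(Y) - H(X,Y)
I(X;Y) = 3.0948 + 2.67 - 4.5681 = 1.1967 bits


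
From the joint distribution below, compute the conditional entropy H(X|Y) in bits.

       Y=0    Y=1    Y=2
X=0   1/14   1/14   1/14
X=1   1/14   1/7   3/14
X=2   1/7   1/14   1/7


H(X|Y) = Σ_y p(y) H(X|Y=y)
  p(Y=0) = 2/7, H(X|Y=0) = 1.5000
  p(Y=1) = 2/7, H(X|Y=1) = 1.5000
  p(Y=2) = 3/7, H(X|Y=2) = 1.4591
H(X|Y) = 0.2857×1.5000 + 0.2857×1.5000 + 0.4286×1.4591 = 1.4825 bits


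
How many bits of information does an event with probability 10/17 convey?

Information content I(x) = -log₂(p(x))
I = -log₂(10/17) = -log₂(0.5882)
I = 0.7655 bits


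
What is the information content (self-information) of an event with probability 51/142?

Information content I(x) = -log₂(p(x))
I = -log₂(51/142) = -log₂(0.3592)
I = 1.4773 bits


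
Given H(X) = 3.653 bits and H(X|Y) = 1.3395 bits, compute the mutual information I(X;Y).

I(X;Y) = H(X) - H(X|Y)
I(X;Y) = 3.653 - 1.3395 = 2.3135 bits


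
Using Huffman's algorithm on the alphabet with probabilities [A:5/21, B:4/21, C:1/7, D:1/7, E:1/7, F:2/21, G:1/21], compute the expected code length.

Huffman tree construction:
Combine smallest probabilities repeatedly
Resulting codes:
  A: 01 (length 2)
  B: 00 (length 2)
  C: 100 (length 3)
  D: 101 (length 3)
  E: 110 (length 3)
  F: 1111 (length 4)
  G: 1110 (length 4)
Average length = Σ p(s) × length(s) = 2.7143 bits


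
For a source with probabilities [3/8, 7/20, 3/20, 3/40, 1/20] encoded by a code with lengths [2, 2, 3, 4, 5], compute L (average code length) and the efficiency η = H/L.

Average length L = Σ p_i × l_i = 2.4500 bits
Entropy H = 1.9677 bits
Efficiency η = H/L × 100% = 80.31%


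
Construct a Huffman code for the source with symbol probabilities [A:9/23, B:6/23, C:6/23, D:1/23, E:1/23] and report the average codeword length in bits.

Huffman tree construction:
Combine smallest probabilities repeatedly
Resulting codes:
  A: 0 (length 1)
  B: 111 (length 3)
  C: 10 (length 2)
  D: 1100 (length 4)
  E: 1101 (length 4)
Average length = Σ p(s) × length(s) = 2.0435 bits


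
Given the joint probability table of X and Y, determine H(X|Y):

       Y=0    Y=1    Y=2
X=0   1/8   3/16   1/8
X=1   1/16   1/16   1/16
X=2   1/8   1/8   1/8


H(X|Y) = Σ_y p(y) H(X|Y=y)
  p(Y=0) = 5/16, H(X|Y=0) = 1.5219
  p(Y=1) = 3/8, H(X|Y=1) = 1.4591
  p(Y=2) = 5/16, H(X|Y=2) = 1.5219
H(X|Y) = 0.3125×1.5219 + 0.3750×1.4591 + 0.3125×1.5219 = 1.4984 bits


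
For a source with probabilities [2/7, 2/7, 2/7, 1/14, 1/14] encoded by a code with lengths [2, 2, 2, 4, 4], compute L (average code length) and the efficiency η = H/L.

Average length L = Σ p_i × l_i = 2.2857 bits
Entropy H = 2.0931 bits
Efficiency η = H/L × 100% = 91.57%


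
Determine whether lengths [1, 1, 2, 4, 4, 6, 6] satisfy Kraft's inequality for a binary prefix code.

Kraft inequality: Σ 2^(-l_i) ≤ 1 for prefix-free code
Calculating: 2^(-1) + 2^(-1) + 2^(-2) + 2^(-4) + 2^(-4) + 2^(-6) + 2^(-6)
= 0.5 + 0.5 + 0.25 + 0.0625 + 0.0625 + 0.015625 + 0.015625
= 1.4062
Since 1.4062 > 1, prefix-free code does not exist


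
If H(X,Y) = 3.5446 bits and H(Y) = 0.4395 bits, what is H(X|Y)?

Chain rule: H(X,Y) = H(X|Y) + H(Y)
H(X|Y) = H(X,Y) - H(Y) = 3.5446 - 0.4395 = 3.1051 bits


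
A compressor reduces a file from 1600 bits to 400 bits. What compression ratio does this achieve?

Compression ratio = Original / Compressed
= 1600 / 400 = 4.00:1


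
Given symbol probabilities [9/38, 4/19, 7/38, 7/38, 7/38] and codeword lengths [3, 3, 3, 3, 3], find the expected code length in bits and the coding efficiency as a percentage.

Average length L = Σ p_i × l_i = 3.0000 bits
Entropy H = 2.3141 bits
Efficiency η = H/L × 100% = 77.14%


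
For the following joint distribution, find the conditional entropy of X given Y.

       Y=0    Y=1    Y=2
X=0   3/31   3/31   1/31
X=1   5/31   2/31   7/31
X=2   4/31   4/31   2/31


H(X|Y) = Σ_y p(y) H(X|Y=y)
  p(Y=0) = 12/31, H(X|Y=0) = 1.5546
  p(Y=1) = 9/31, H(X|Y=1) = 1.5305
  p(Y=2) = 10/31, H(X|Y=2) = 1.1568
H(X|Y) = 0.3871×1.5546 + 0.2903×1.5305 + 0.3226×1.1568 = 1.4193 bits


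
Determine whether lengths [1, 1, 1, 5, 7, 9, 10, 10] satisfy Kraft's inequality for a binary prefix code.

Kraft inequality: Σ 2^(-l_i) ≤ 1 for prefix-free code
Calculating: 2^(-1) + 2^(-1) + 2^(-1) + 2^(-5) + 2^(-7) + 2^(-9) + 2^(-10) + 2^(-10)
= 0.5 + 0.5 + 0.5 + 0.03125 + 0.0078125 + 0.001953125 + 0.0009765625 + 0.0009765625
= 1.5430
Since 1.5430 > 1, prefix-free code does not exist


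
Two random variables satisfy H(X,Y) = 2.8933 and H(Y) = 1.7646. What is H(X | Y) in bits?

Chain rule: H(X,Y) = H(X|Y) + H(Y)
H(X|Y) = H(X,Y) - H(Y) = 2.8933 - 1.7646 = 1.1287 bits


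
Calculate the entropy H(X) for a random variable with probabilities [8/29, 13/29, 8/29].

H(X) = -Σ p(x) log₂ p(x)
  -8/29 × log₂(8/29) = 0.5125
  -13/29 × log₂(13/29) = 0.5189
  -8/29 × log₂(8/29) = 0.5125
H(X) = 1.5440 bits


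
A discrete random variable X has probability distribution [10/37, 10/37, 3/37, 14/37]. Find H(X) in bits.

H(X) = -Σ p(x) log₂ p(x)
  -10/37 × log₂(10/37) = 0.5101
  -10/37 × log₂(10/37) = 0.5101
  -3/37 × log₂(3/37) = 0.2939
  -14/37 × log₂(14/37) = 0.5305
H(X) = 1.8447 bits


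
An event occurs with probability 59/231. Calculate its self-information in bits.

Information content I(x) = -log₂(p(x))
I = -log₂(59/231) = -log₂(0.2554)
I = 1.9691 bits


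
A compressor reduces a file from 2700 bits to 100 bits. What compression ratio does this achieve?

Compression ratio = Original / Compressed
= 2700 / 100 = 27.00:1


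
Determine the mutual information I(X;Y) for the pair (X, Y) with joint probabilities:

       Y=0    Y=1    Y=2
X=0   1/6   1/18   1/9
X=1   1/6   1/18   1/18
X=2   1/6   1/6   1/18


H(X) = 1.5715, H(Y) = 1.4955, H(X,Y) = 3.0022
I(X;Y) = H(X) + H(Y) - H(X,Y) = 0.0649 bits
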